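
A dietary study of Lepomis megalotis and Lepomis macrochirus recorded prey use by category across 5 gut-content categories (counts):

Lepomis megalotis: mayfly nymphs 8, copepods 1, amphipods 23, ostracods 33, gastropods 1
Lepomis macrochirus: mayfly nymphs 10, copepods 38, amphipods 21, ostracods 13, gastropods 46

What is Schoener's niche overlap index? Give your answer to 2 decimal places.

Proportions for Lepomis megalotis (n=66): 8/66=0.1212, 1/66=0.0152, 23/66=0.3485, 33/66=0.5000, 1/66=0.0152
Proportions for Lepomis macrochirus (n=128): 10/128=0.0781, 38/128=0.2969, 21/128=0.1641, 13/128=0.1016, 46/128=0.3594
Σ|p₁ᵢ − p₂ᵢ| = 0.0431 + 0.2817 + 0.1844 + 0.3984 + 0.3442 = 1.2518
D = 1 − ½ × 1.2518 = 1 − 0.62590 = 0.37410

0.37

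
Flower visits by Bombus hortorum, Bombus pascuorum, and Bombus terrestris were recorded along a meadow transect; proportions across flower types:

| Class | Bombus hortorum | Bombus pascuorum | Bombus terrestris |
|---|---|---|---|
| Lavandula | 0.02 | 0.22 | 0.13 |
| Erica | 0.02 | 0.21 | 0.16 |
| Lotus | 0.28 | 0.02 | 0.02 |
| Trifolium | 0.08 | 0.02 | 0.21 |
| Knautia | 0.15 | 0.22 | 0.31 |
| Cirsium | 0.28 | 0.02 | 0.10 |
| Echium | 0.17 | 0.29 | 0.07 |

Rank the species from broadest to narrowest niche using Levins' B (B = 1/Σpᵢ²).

Σp_hortᵢ² = 0.02² + 0.02² + 0.28² + 0.08² + 0.15² + 0.28² + 0.17² = 0.0004 + 0.0004 + 0.0784 + 0.0064 + 0.0225 + 0.0784 + 0.0289 = 0.2154
B_hort = 1 / 0.2154 = 4.6425
Σp_pascᵢ² = 0.22² + 0.21² + 0.02² + 0.02² + 0.22² + 0.02² + 0.29² = 0.0484 + 0.0441 + 0.0004 + 0.0004 + 0.0484 + 0.0004 + 0.0841 = 0.2262
B_pasc = 1 / 0.2262 = 4.4209
Σp_terrᵢ² = 0.13² + 0.16² + 0.02² + 0.21² + 0.31² + 0.10² + 0.07² = 0.0169 + 0.0256 + 0.0004 + 0.0441 + 0.0961 + 0.0100 + 0.0049 = 0.1980
B_terr = 1 / 0.1980 = 5.0505
Ranking by B (broadest → narrowest): Bombus terrestris (5.05) > Bombus hortorum (4.64) > Bombus pascuorum (4.42)

Bombus terrestris > Bombus hortorum > Bombus pascuorum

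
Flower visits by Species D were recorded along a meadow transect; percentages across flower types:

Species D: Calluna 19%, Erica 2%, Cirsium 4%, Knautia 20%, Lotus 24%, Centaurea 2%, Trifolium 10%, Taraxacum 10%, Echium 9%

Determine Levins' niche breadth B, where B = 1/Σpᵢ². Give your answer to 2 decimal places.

Convert percentages to proportions (divide by 100).
Σpᵢ² = 0.19² + 0.02² + 0.04² + 0.20² + 0.24² + 0.02² + 0.10² + 0.10² + 0.09² = 0.0361 + 0.0004 + 0.0016 + 0.0400 + 0.0576 + 0.0004 + 0.0100 + 0.0100 + 0.0081 = 0.1642
B = 1 / 0.1642 = 6.0901

6.09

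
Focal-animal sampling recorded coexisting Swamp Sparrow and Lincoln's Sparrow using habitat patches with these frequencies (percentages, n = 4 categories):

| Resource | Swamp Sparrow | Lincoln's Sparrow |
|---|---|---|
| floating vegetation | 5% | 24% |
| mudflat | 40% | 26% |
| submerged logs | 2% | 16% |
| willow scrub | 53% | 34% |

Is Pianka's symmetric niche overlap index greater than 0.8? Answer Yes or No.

Yes

Convert percentages to proportions (divide by 100).
Σ p₁ᵢp₂ᵢ = 0.0120 + 0.1040 + 0.0032 + 0.1802 = 0.2994
Σp_1ᵢ² = 0.05² + 0.40² + 0.02² + 0.53² = 0.0025 + 0.1600 + 0.0004 + 0.2809 = 0.4438
Σp_2ᵢ² = 0.24² + 0.26² + 0.16² + 0.34² = 0.0576 + 0.0676 + 0.0256 + 0.1156 = 0.2664
O = 0.2994 / √(0.4438 × 0.2664) = 0.2994 / 0.34384 = 0.8708
O = 0.8708 > 0.8 → Yes.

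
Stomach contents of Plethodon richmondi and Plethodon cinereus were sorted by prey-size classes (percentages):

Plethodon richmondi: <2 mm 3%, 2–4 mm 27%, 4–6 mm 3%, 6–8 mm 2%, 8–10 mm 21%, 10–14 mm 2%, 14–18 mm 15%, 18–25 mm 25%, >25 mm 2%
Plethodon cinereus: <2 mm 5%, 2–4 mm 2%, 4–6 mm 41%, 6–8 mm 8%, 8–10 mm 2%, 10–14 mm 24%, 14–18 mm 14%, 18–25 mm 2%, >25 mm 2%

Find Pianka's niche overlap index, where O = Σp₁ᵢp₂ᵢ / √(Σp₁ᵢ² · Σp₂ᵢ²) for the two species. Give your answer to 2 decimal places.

Convert percentages to proportions (divide by 100).
Σ p₁ᵢp₂ᵢ = 0.0015 + 0.0054 + 0.0123 + 0.0016 + 0.0042 + 0.0048 + 0.0210 + 0.0050 + 0.0004 = 0.0562
Σp_1ᵢ² = 0.03² + 0.27² + 0.03² + 0.02² + 0.21² + 0.02² + 0.15² + 0.25² + 0.02² = 0.0009 + 0.0729 + 0.0009 + 0.0004 + 0.0441 + 0.0004 + 0.0225 + 0.0625 + 0.0004 = 0.2050
Σp_2ᵢ² = 0.05² + 0.02² + 0.41² + 0.08² + 0.02² + 0.24² + 0.14² + 0.02² + 0.02² = 0.0025 + 0.0004 + 0.1681 + 0.0064 + 0.0004 + 0.0576 + 0.0196 + 0.0004 + 0.0004 = 0.2558
O = 0.0562 / √(0.2050 × 0.2558) = 0.0562 / 0.22900 = 0.2454

0.25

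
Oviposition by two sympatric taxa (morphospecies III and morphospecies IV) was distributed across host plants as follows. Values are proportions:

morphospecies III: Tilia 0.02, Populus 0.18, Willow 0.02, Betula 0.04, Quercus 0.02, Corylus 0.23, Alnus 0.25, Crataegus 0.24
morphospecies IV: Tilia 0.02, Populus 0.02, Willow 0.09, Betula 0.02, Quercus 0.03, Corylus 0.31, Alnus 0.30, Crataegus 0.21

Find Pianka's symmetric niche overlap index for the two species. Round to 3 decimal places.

0.911

Σ p₁ᵢp₂ᵢ = 0.0004 + 0.0036 + 0.0018 + 0.0008 + 0.0006 + 0.0713 + 0.0750 + 0.0504 = 0.2039
Σp_1ᵢ² = 0.02² + 0.18² + 0.02² + 0.04² + 0.02² + 0.23² + 0.25² + 0.24² = 0.0004 + 0.0324 + 0.0004 + 0.0016 + 0.0004 + 0.0529 + 0.0625 + 0.0576 = 0.2082
Σp_2ᵢ² = 0.02² + 0.02² + 0.09² + 0.02² + 0.03² + 0.31² + 0.30² + 0.21² = 0.0004 + 0.0004 + 0.0081 + 0.0004 + 0.0009 + 0.0961 + 0.0900 + 0.0441 = 0.2404
O = 0.2039 / √(0.2082 × 0.2404) = 0.2039 / 0.223721 = 0.91140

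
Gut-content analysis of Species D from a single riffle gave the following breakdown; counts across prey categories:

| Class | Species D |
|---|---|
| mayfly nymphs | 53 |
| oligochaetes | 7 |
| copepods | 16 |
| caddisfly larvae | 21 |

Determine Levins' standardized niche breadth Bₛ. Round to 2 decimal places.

Proportions for Species D (n=97): 53/97=0.5464, 7/97=0.0722, 16/97=0.1649, 21/97=0.2165
Σpᵢ² = 0.5464² + 0.0722² + 0.1649² + 0.2165² = 0.298553 + 0.005213 + 0.027192 + 0.046872 = 0.377830
B = 1 / 0.377830 = 2.6467
Bₛ = (B − 1)/(n − 1) = (2.6467 − 1)/(4 − 1) = 1.6467/3 = 0.5489

0.55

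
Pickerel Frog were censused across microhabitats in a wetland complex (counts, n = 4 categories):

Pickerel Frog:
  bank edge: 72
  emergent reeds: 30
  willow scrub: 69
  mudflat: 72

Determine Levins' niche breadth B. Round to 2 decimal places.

Proportions for Pickerel Frog (n=243): 72/243=0.2963, 30/243=0.1235, 69/243=0.2840, 72/243=0.2963
Σpᵢ² = 0.2963² + 0.1235² + 0.2840² + 0.2963² = 0.087794 + 0.015252 + 0.080656 + 0.087794 = 0.271496
B = 1 / 0.271496 = 3.6833

3.68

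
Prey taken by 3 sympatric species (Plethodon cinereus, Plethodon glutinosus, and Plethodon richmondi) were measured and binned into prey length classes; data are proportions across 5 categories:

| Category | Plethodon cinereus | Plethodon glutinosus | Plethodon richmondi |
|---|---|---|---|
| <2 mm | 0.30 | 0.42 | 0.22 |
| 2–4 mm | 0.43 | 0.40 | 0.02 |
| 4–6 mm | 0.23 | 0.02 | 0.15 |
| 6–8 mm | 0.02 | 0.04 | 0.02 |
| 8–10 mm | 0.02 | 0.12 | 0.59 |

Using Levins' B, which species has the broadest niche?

Σp_cineᵢ² = 0.30² + 0.43² + 0.23² + 0.02² + 0.02² = 0.0900 + 0.1849 + 0.0529 + 0.0004 + 0.0004 = 0.3286
B_cine = 1 / 0.3286 = 3.0432
Σp_glutᵢ² = 0.42² + 0.40² + 0.02² + 0.04² + 0.12² = 0.1764 + 0.1600 + 0.0004 + 0.0016 + 0.0144 = 0.3528
B_glut = 1 / 0.3528 = 2.8345
Σp_richᵢ² = 0.22² + 0.02² + 0.15² + 0.02² + 0.59² = 0.0484 + 0.0004 + 0.0225 + 0.0004 + 0.3481 = 0.4198
B_rich = 1 / 0.4198 = 2.3821
Highest B → broadest niche (most generalist): Plethodon cinereus (B = 3.04).

Plethodon cinereus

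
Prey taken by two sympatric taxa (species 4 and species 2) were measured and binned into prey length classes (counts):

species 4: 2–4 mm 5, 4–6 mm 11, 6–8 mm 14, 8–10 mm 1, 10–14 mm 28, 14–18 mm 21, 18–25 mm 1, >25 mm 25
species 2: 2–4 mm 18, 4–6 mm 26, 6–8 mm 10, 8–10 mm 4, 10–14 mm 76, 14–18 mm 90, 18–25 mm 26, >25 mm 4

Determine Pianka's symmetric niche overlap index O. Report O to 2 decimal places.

Proportions for species 4 (n=106): 5/106=0.0472, 11/106=0.1038, 14/106=0.1321, 1/106=0.0094, 28/106=0.2642, 21/106=0.1981, 1/106=0.0094, 25/106=0.2358
Proportions for species 2 (n=254): 18/254=0.0709, 26/254=0.1024, 10/254=0.0394, 4/254=0.0157, 76/254=0.2992, 90/254=0.3543, 26/254=0.1024, 4/254=0.0157
Σ p₁ᵢp₂ᵢ = 0.003346 + 0.010629 + 0.005205 + 0.000148 + 0.079049 + 0.070187 + 0.000963 + 0.003702 = 0.173229
Σp_1ᵢ² = 0.0472² + 0.1038² + 0.1321² + 0.0094² + 0.2642² + 0.1981² + 0.0094² + 0.2358² = 0.002228 + 0.010774 + 0.017450 + 0.000088 + 0.069802 + 0.039244 + 0.000088 + 0.055602 = 0.195276
Σp_2ᵢ² = 0.0709² + 0.1024² + 0.0394² + 0.0157² + 0.2992² + 0.3543² + 0.1024² + 0.0157² = 0.005027 + 0.010486 + 0.001552 + 0.000246 + 0.089521 + 0.125528 + 0.010486 + 0.000246 = 0.243092
O = 0.173229 / √(0.195276 × 0.243092) = 0.173229 / 0.2178762 = 0.7951

0.80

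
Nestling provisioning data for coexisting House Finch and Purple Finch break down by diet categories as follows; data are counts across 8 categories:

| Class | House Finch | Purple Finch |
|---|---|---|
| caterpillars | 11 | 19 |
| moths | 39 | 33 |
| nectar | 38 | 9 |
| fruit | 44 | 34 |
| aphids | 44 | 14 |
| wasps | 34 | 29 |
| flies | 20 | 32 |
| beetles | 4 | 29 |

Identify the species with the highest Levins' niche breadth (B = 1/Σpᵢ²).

Proportions for House Finch (n=234): 11/234=0.0470, 39/234=0.1667, 38/234=0.1624, 44/234=0.1880, 44/234=0.1880, 34/234=0.1453, 20/234=0.0855, 4/234=0.0171
Proportions for Purple Finch (n=199): 19/199=0.0955, 33/199=0.1658, 9/199=0.0452, 34/199=0.1709, 14/199=0.0704, 29/199=0.1457, 32/199=0.1608, 29/199=0.1457
Σp_Housᵢ² = 0.0470² + 0.1667² + 0.1624² + 0.1880² + 0.1880² + 0.1453² + 0.0855² + 0.0171² = 0.002209 + 0.027789 + 0.026374 + 0.035344 + 0.035344 + 0.021112 + 0.007310 + 0.000292 = 0.155774
B_Hous = 1 / 0.155774 = 6.4196
Σp_Purpᵢ² = 0.0955² + 0.1658² + 0.0452² + 0.1709² + 0.0704² + 0.1457² + 0.1608² + 0.1457² = 0.009120 + 0.027490 + 0.002043 + 0.029207 + 0.004956 + 0.021228 + 0.025857 + 0.021228 = 0.141129
B_Purp = 1 / 0.141129 = 7.0857
Highest B → broadest niche (most generalist): Purple Finch (B = 7.09).

Purple Finch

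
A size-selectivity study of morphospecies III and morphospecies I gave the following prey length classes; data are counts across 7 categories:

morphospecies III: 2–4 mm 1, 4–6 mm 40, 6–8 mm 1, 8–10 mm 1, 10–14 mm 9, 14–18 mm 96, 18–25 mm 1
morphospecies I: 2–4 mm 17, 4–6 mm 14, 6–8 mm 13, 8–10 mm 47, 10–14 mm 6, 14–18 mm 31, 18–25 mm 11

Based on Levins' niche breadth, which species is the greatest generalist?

morphospecies I

Proportions for morphospecies III (n=149): 1/149=0.0067, 40/149=0.2685, 1/149=0.0067, 1/149=0.0067, 9/149=0.0604, 96/149=0.6443, 1/149=0.0067
Proportions for morphospecies I (n=139): 17/139=0.1223, 14/139=0.1007, 13/139=0.0935, 47/139=0.3381, 6/139=0.0432, 31/139=0.2230, 11/139=0.0791
Σp_IIIᵢ² = 0.0067² + 0.2685² + 0.0067² + 0.0067² + 0.0604² + 0.6443² + 0.0067² = 0.000045 + 0.072092 + 0.000045 + 0.000045 + 0.003648 + 0.415122 + 0.000045 = 0.491042
B_III = 1 / 0.491042 = 2.0365
Σp_Iᵢ² = 0.1223² + 0.1007² + 0.0935² + 0.3381² + 0.0432² + 0.2230² + 0.0791² = 0.014957 + 0.010140 + 0.008742 + 0.114312 + 0.001866 + 0.049729 + 0.006257 = 0.206003
B_I = 1 / 0.206003 = 4.8543
Highest B → broadest niche (most generalist): morphospecies I (B = 4.85).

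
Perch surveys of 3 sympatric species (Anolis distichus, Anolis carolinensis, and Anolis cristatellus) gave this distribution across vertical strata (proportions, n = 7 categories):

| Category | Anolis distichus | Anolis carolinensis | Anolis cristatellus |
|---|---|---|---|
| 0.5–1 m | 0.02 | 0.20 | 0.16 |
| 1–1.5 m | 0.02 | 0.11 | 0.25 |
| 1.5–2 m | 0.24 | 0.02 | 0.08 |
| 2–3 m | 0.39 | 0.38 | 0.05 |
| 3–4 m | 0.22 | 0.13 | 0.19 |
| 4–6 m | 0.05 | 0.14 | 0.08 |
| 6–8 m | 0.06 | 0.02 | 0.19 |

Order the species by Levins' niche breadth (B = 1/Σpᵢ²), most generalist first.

Anolis cristatellus > Anolis carolinensis > Anolis distichus

Σp_distᵢ² = 0.02² + 0.02² + 0.24² + 0.39² + 0.22² + 0.05² + 0.06² = 0.0004 + 0.0004 + 0.0576 + 0.1521 + 0.0484 + 0.0025 + 0.0036 = 0.2650
B_dist = 1 / 0.2650 = 3.7736
Σp_caroᵢ² = 0.20² + 0.11² + 0.02² + 0.38² + 0.13² + 0.14² + 0.02² = 0.0400 + 0.0121 + 0.0004 + 0.1444 + 0.0169 + 0.0196 + 0.0004 = 0.2338
B_caro = 1 / 0.2338 = 4.2772
Σp_crisᵢ² = 0.16² + 0.25² + 0.08² + 0.05² + 0.19² + 0.08² + 0.19² = 0.0256 + 0.0625 + 0.0064 + 0.0025 + 0.0361 + 0.0064 + 0.0361 = 0.1756
B_cris = 1 / 0.1756 = 5.6948
Ranking by B (broadest → narrowest): Anolis cristatellus (5.69) > Anolis carolinensis (4.28) > Anolis distichus (3.77)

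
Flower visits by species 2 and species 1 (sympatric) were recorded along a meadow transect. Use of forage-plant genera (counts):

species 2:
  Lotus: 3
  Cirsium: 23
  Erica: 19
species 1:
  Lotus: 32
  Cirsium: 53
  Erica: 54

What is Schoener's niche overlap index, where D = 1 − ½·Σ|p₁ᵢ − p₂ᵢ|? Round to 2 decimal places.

0.84

Proportions for species 2 (n=45): 3/45=0.0667, 23/45=0.5111, 19/45=0.4222
Proportions for species 1 (n=139): 32/139=0.2302, 53/139=0.3813, 54/139=0.3885
Σ|p₁ᵢ − p₂ᵢ| = 0.1635 + 0.1298 + 0.0337 = 0.3270
D = 1 − ½ × 0.3270 = 1 − 0.16350 = 0.83650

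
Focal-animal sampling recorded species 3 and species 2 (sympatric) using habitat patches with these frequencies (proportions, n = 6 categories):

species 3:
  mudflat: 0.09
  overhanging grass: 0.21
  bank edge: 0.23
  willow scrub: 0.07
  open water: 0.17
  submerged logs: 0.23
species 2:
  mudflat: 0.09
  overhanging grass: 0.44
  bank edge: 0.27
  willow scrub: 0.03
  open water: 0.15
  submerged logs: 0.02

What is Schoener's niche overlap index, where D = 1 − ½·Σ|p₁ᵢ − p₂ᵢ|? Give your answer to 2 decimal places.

0.73

Σ|p₁ᵢ − p₂ᵢ| = 0.00 + 0.23 + 0.04 + 0.04 + 0.02 + 0.21 = 0.54
D = 1 − ½ × 0.54 = 1 − 0.270 = 0.7300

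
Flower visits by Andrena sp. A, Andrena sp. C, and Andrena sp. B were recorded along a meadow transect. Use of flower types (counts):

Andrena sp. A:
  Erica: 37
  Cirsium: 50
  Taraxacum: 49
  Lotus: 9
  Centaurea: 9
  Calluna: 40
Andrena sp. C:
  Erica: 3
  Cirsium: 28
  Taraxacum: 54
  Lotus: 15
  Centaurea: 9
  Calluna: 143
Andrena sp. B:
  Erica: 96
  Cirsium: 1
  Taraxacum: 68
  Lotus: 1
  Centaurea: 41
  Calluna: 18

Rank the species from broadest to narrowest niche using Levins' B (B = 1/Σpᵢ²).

Andrena sp. A > Andrena sp. B > Andrena sp. C

Proportions for Andrena sp. A (n=194): 37/194=0.1907, 50/194=0.2577, 49/194=0.2526, 9/194=0.0464, 9/194=0.0464, 40/194=0.2062
Proportions for Andrena sp. C (n=252): 3/252=0.0119, 28/252=0.1111, 54/252=0.2143, 15/252=0.0595, 9/252=0.0357, 143/252=0.5675
Proportions for Andrena sp. B (n=225): 96/225=0.4267, 1/225=0.0044, 68/225=0.3022, 1/225=0.0044, 41/225=0.1822, 18/225=0.0800
Σp_Aᵢ² = 0.1907² + 0.2577² + 0.2526² + 0.0464² + 0.0464² + 0.2062² = 0.036366 + 0.066409 + 0.063807 + 0.002153 + 0.002153 + 0.042518 = 0.213406
B_A = 1 / 0.213406 = 4.6859
Σp_Cᵢ² = 0.0119² + 0.1111² + 0.2143² + 0.0595² + 0.0357² + 0.5675² = 0.000142 + 0.012343 + 0.045924 + 0.003540 + 0.001274 + 0.322056 = 0.385279
B_C = 1 / 0.385279 = 2.5955
Σp_Bᵢ² = 0.4267² + 0.0044² + 0.3022² + 0.0044² + 0.1822² + 0.0800² = 0.182073 + 0.000019 + 0.091325 + 0.000019 + 0.033197 + 0.006400 = 0.313033
B_B = 1 / 0.313033 = 3.1946
Ranking by B (broadest → narrowest): Andrena sp. A (4.69) > Andrena sp. B (3.19) > Andrena sp. C (2.60)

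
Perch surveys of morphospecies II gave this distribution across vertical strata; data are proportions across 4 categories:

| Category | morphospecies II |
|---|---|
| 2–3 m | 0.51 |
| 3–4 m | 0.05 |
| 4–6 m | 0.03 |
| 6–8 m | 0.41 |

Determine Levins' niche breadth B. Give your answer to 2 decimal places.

2.32

Σpᵢ² = 0.51² + 0.05² + 0.03² + 0.41² = 0.2601 + 0.0025 + 0.0009 + 0.1681 = 0.4316
B = 1 / 0.4316 = 2.3170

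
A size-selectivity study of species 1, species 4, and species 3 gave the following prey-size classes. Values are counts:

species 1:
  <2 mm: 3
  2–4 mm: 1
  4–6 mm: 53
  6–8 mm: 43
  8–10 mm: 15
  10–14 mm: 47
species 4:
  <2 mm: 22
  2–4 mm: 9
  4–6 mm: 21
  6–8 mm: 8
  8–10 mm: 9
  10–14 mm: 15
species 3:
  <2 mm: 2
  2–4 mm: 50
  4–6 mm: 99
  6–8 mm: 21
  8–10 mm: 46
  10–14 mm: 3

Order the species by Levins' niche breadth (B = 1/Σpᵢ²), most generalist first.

Proportions for species 1 (n=162): 3/162=0.0185, 1/162=0.0062, 53/162=0.3272, 43/162=0.2654, 15/162=0.0926, 47/162=0.2901
Proportions for species 4 (n=84): 22/84=0.2619, 9/84=0.1071, 21/84=0.2500, 8/84=0.0952, 9/84=0.1071, 15/84=0.1786
Proportions for species 3 (n=221): 2/221=0.0090, 50/221=0.2262, 99/221=0.4480, 21/221=0.0950, 46/221=0.2081, 3/221=0.0136
Σp_1ᵢ² = 0.0185² + 0.0062² + 0.3272² + 0.2654² + 0.0926² + 0.2901² = 0.000342 + 0.000038 + 0.107060 + 0.070437 + 0.008575 + 0.084158 = 0.270610
B_1 = 1 / 0.270610 = 3.6954
Σp_4ᵢ² = 0.2619² + 0.1071² + 0.2500² + 0.0952² + 0.1071² + 0.1786² = 0.068592 + 0.011470 + 0.062500 + 0.009063 + 0.011470 + 0.031898 = 0.194993
B_4 = 1 / 0.194993 = 5.1284
Σp_3ᵢ² = 0.0090² + 0.2262² + 0.4480² + 0.0950² + 0.2081² + 0.0136² = 0.000081 + 0.051166 + 0.200704 + 0.009025 + 0.043306 + 0.000185 = 0.304467
B_3 = 1 / 0.304467 = 3.2844
Ranking by B (broadest → narrowest): species 4 (5.13) > species 1 (3.70) > species 3 (3.28)

species 4 > species 1 > species 3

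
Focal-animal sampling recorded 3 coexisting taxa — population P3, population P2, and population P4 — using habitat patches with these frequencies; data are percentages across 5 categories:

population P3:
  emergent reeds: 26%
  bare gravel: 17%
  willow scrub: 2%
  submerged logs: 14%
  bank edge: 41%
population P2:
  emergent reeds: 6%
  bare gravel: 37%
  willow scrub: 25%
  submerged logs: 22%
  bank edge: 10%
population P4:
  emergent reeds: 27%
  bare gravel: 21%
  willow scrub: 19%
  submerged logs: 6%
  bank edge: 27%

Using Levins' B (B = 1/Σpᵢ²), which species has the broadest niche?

population P4

Convert percentages to proportions (divide by 100).
Σp_P3ᵢ² = 0.26² + 0.17² + 0.02² + 0.14² + 0.41² = 0.0676 + 0.0289 + 0.0004 + 0.0196 + 0.1681 = 0.2846
B_P3 = 1 / 0.2846 = 3.5137
Σp_P2ᵢ² = 0.06² + 0.37² + 0.25² + 0.22² + 0.10² = 0.0036 + 0.1369 + 0.0625 + 0.0484 + 0.0100 = 0.2614
B_P2 = 1 / 0.2614 = 3.8256
Σp_P4ᵢ² = 0.27² + 0.21² + 0.19² + 0.06² + 0.27² = 0.0729 + 0.0441 + 0.0361 + 0.0036 + 0.0729 = 0.2296
B_P4 = 1 / 0.2296 = 4.3554
Highest B → broadest niche (most generalist): population P4 (B = 4.36).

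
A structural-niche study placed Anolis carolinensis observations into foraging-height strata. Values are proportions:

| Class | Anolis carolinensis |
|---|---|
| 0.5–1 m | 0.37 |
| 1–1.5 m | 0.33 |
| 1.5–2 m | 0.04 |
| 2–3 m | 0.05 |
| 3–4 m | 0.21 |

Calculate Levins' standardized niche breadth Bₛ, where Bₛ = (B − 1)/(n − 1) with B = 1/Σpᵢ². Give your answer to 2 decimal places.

0.60

Σpᵢ² = 0.37² + 0.33² + 0.04² + 0.05² + 0.21² = 0.1369 + 0.1089 + 0.0016 + 0.0025 + 0.0441 = 0.2940
B = 1 / 0.2940 = 3.4014
Bₛ = (B − 1)/(n − 1) = (3.4014 − 1)/(5 − 1) = 2.4014/4 = 0.6004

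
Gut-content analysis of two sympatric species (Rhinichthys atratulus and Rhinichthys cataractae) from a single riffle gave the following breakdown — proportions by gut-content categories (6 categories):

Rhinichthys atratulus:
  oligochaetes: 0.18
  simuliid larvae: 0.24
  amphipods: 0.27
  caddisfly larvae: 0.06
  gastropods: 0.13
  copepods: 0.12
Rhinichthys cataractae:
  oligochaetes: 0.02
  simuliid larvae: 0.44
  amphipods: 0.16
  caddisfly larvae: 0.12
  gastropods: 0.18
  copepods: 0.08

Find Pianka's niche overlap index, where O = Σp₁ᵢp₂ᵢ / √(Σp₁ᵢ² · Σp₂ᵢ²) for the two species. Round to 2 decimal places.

Σ p₁ᵢp₂ᵢ = 0.0036 + 0.1056 + 0.0432 + 0.0072 + 0.0234 + 0.0096 = 0.1926
Σp_1ᵢ² = 0.18² + 0.24² + 0.27² + 0.06² + 0.13² + 0.12² = 0.0324 + 0.0576 + 0.0729 + 0.0036 + 0.0169 + 0.0144 = 0.1978
Σp_2ᵢ² = 0.02² + 0.44² + 0.16² + 0.12² + 0.18² + 0.08² = 0.0004 + 0.1936 + 0.0256 + 0.0144 + 0.0324 + 0.0064 = 0.2728
O = 0.1926 / √(0.1978 × 0.2728) = 0.1926 / 0.23229 = 0.8291

0.83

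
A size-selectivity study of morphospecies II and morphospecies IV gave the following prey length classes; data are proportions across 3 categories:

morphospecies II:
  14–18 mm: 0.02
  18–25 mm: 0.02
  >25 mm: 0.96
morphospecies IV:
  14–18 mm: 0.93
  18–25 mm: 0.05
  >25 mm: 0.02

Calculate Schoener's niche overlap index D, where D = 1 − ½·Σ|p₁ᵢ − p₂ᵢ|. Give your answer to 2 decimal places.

0.06

Σ|p₁ᵢ − p₂ᵢ| = 0.91 + 0.03 + 0.94 = 1.88
D = 1 − ½ × 1.88 = 1 − 0.940 = 0.0600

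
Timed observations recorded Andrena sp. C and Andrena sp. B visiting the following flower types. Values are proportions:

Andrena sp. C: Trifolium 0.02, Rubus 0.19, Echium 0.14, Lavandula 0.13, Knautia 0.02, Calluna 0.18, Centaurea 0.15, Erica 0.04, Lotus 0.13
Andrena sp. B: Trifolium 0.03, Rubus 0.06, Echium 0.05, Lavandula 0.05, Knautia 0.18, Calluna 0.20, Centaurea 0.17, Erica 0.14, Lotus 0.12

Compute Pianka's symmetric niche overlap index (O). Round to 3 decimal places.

0.767

Σ p₁ᵢp₂ᵢ = 0.0006 + 0.0114 + 0.0070 + 0.0065 + 0.0036 + 0.0360 + 0.0255 + 0.0056 + 0.0156 = 0.1118
Σp_1ᵢ² = 0.02² + 0.19² + 0.14² + 0.13² + 0.02² + 0.18² + 0.15² + 0.04² + 0.13² = 0.0004 + 0.0361 + 0.0196 + 0.0169 + 0.0004 + 0.0324 + 0.0225 + 0.0016 + 0.0169 = 0.1468
Σp_2ᵢ² = 0.03² + 0.06² + 0.05² + 0.05² + 0.18² + 0.20² + 0.17² + 0.14² + 0.12² = 0.0009 + 0.0036 + 0.0025 + 0.0025 + 0.0324 + 0.0400 + 0.0289 + 0.0196 + 0.0144 = 0.1448
O = 0.1118 / √(0.1468 × 0.1448) = 0.1118 / 0.145797 = 0.76682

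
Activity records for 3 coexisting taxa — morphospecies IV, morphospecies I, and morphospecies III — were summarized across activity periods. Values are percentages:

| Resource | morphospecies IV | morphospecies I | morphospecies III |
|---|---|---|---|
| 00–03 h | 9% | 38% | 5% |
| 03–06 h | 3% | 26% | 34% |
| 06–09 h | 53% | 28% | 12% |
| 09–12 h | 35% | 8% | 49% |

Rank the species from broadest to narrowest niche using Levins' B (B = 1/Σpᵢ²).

morphospecies I > morphospecies III > morphospecies IV

Convert percentages to proportions (divide by 100).
Σp_IVᵢ² = 0.09² + 0.03² + 0.53² + 0.35² = 0.0081 + 0.0009 + 0.2809 + 0.1225 = 0.4124
B_IV = 1 / 0.4124 = 2.4248
Σp_Iᵢ² = 0.38² + 0.26² + 0.28² + 0.08² = 0.1444 + 0.0676 + 0.0784 + 0.0064 = 0.2968
B_I = 1 / 0.2968 = 3.3693
Σp_IIIᵢ² = 0.05² + 0.34² + 0.12² + 0.49² = 0.0025 + 0.1156 + 0.0144 + 0.2401 = 0.3726
B_III = 1 / 0.3726 = 2.6838
Ranking by B (broadest → narrowest): morphospecies I (3.37) > morphospecies III (2.68) > morphospecies IV (2.42)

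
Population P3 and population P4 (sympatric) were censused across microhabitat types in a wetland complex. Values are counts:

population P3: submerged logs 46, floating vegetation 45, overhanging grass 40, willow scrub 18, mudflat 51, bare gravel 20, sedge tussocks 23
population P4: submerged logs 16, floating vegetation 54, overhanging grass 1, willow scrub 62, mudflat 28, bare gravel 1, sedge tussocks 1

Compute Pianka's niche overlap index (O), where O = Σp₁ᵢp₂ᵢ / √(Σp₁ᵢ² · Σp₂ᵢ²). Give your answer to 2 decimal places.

Proportions for population P3 (n=243): 46/243=0.1893, 45/243=0.1852, 40/243=0.1646, 18/243=0.0741, 51/243=0.2099, 20/243=0.0823, 23/243=0.0947
Proportions for population P4 (n=163): 16/163=0.0982, 54/163=0.3313, 1/163=0.0061, 62/163=0.3804, 28/163=0.1718, 1/163=0.0061, 1/163=0.0061
Σ p₁ᵢp₂ᵢ = 0.018589 + 0.061357 + 0.001004 + 0.028188 + 0.036061 + 0.000502 + 0.000578 = 0.146279
Σp_1ᵢ² = 0.1893² + 0.1852² + 0.1646² + 0.0741² + 0.2099² + 0.0823² + 0.0947² = 0.035834 + 0.034299 + 0.027093 + 0.005491 + 0.044058 + 0.006773 + 0.008968 = 0.162516
Σp_2ᵢ² = 0.0982² + 0.3313² + 0.0061² + 0.3804² + 0.1718² + 0.0061² + 0.0061² = 0.009643 + 0.109760 + 0.000037 + 0.144704 + 0.029515 + 0.000037 + 0.000037 = 0.293733
O = 0.146279 / √(0.162516 × 0.293733) = 0.146279 / 0.2184864 = 0.6695

0.67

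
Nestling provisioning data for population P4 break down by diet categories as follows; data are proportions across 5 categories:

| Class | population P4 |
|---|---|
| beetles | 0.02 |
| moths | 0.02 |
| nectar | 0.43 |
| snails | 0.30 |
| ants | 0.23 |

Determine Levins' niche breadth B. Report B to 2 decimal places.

Σpᵢ² = 0.02² + 0.02² + 0.43² + 0.30² + 0.23² = 0.0004 + 0.0004 + 0.1849 + 0.0900 + 0.0529 = 0.3286
B = 1 / 0.3286 = 3.0432

3.04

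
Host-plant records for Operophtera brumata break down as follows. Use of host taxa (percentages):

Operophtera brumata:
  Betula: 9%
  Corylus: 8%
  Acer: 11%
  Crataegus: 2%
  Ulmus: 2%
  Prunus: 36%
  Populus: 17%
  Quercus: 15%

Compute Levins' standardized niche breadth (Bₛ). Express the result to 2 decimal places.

Convert percentages to proportions (divide by 100).
Σpᵢ² = 0.09² + 0.08² + 0.11² + 0.02² + 0.02² + 0.36² + 0.17² + 0.15² = 0.0081 + 0.0064 + 0.0121 + 0.0004 + 0.0004 + 0.1296 + 0.0289 + 0.0225 = 0.2084
B = 1 / 0.2084 = 4.7985
Bₛ = (B − 1)/(n − 1) = (4.7985 − 1)/(8 − 1) = 3.7985/7 = 0.5426

0.54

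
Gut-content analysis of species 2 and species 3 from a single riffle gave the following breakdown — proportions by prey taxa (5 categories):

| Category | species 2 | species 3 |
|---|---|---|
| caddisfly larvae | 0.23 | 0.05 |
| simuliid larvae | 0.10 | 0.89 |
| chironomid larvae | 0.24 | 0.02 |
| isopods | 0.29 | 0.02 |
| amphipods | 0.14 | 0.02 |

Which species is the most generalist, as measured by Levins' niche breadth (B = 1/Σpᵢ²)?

species 2

Σp_2ᵢ² = 0.23² + 0.10² + 0.24² + 0.29² + 0.14² = 0.0529 + 0.0100 + 0.0576 + 0.0841 + 0.0196 = 0.2242
B_2 = 1 / 0.2242 = 4.4603
Σp_3ᵢ² = 0.05² + 0.89² + 0.02² + 0.02² + 0.02² = 0.0025 + 0.7921 + 0.0004 + 0.0004 + 0.0004 = 0.7958
B_3 = 1 / 0.7958 = 1.2566
Highest B → broadest niche (most generalist): species 2 (B = 4.46).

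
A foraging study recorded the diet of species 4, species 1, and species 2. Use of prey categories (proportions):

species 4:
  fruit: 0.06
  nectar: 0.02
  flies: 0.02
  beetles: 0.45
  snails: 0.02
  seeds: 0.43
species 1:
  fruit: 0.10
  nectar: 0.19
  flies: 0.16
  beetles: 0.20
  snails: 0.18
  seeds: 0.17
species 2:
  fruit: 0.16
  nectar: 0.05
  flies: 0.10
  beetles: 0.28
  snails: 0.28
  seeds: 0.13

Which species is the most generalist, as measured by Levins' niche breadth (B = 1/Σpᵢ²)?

Σp_4ᵢ² = 0.06² + 0.02² + 0.02² + 0.45² + 0.02² + 0.43² = 0.0036 + 0.0004 + 0.0004 + 0.2025 + 0.0004 + 0.1849 = 0.3922
B_4 = 1 / 0.3922 = 2.5497
Σp_1ᵢ² = 0.10² + 0.19² + 0.16² + 0.20² + 0.18² + 0.17² = 0.0100 + 0.0361 + 0.0256 + 0.0400 + 0.0324 + 0.0289 = 0.1730
B_1 = 1 / 0.1730 = 5.7803
Σp_2ᵢ² = 0.16² + 0.05² + 0.10² + 0.28² + 0.28² + 0.13² = 0.0256 + 0.0025 + 0.0100 + 0.0784 + 0.0784 + 0.0169 = 0.2118
B_2 = 1 / 0.2118 = 4.7214
Highest B → broadest niche (most generalist): species 1 (B = 5.78).

species 1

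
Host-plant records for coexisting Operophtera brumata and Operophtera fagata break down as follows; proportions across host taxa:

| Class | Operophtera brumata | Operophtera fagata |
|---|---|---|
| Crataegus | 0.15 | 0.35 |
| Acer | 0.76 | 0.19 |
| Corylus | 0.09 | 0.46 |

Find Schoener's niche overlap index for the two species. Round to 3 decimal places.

0.430

Σ|p₁ᵢ − p₂ᵢ| = 0.20 + 0.57 + 0.37 = 1.14
D = 1 − ½ × 1.14 = 1 − 0.570 = 0.43000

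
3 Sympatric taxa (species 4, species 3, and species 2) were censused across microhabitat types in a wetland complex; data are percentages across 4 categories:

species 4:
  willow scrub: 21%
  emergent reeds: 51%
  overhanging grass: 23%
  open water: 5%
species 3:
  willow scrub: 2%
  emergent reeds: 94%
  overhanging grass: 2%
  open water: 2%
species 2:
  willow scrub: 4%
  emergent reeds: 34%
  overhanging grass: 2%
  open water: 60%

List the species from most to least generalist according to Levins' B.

species 4 > species 2 > species 3

Convert percentages to proportions (divide by 100).
Σp_4ᵢ² = 0.21² + 0.51² + 0.23² + 0.05² = 0.0441 + 0.2601 + 0.0529 + 0.0025 = 0.3596
B_4 = 1 / 0.3596 = 2.7809
Σp_3ᵢ² = 0.02² + 0.94² + 0.02² + 0.02² = 0.0004 + 0.8836 + 0.0004 + 0.0004 = 0.8848
B_3 = 1 / 0.8848 = 1.1302
Σp_2ᵢ² = 0.04² + 0.34² + 0.02² + 0.60² = 0.0016 + 0.1156 + 0.0004 + 0.3600 = 0.4776
B_2 = 1 / 0.4776 = 2.0938
Ranking by B (broadest → narrowest): species 4 (2.78) > species 2 (2.09) > species 3 (1.13)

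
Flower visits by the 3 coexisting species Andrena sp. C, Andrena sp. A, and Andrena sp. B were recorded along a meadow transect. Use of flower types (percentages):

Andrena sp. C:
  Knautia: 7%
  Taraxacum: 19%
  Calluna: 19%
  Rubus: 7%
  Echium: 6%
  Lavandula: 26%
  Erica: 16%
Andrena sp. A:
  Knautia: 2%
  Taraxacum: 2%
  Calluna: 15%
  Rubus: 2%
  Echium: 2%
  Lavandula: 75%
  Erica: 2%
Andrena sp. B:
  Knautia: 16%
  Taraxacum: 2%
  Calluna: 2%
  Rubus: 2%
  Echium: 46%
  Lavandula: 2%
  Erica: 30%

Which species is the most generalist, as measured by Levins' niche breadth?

Andrena sp. C

Convert percentages to proportions (divide by 100).
Σp_Cᵢ² = 0.07² + 0.19² + 0.19² + 0.07² + 0.06² + 0.26² + 0.16² = 0.0049 + 0.0361 + 0.0361 + 0.0049 + 0.0036 + 0.0676 + 0.0256 = 0.1788
B_C = 1 / 0.1788 = 5.5928
Σp_Aᵢ² = 0.02² + 0.02² + 0.15² + 0.02² + 0.02² + 0.75² + 0.02² = 0.0004 + 0.0004 + 0.0225 + 0.0004 + 0.0004 + 0.5625 + 0.0004 = 0.5870
B_A = 1 / 0.5870 = 1.7036
Σp_Bᵢ² = 0.16² + 0.02² + 0.02² + 0.02² + 0.46² + 0.02² + 0.30² = 0.0256 + 0.0004 + 0.0004 + 0.0004 + 0.2116 + 0.0004 + 0.0900 = 0.3288
B_B = 1 / 0.3288 = 3.0414
Highest B → broadest niche (most generalist): Andrena sp. C (B = 5.59).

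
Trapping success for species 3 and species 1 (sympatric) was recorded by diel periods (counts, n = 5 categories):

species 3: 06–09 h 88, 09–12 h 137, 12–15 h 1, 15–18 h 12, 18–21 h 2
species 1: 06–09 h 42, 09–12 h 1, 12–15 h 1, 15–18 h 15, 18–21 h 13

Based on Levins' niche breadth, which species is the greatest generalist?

species 1

Proportions for species 3 (n=240): 88/240=0.3667, 137/240=0.5708, 1/240=0.0042, 12/240=0.0500, 2/240=0.0083
Proportions for species 1 (n=72): 42/72=0.5833, 1/72=0.0139, 1/72=0.0139, 15/72=0.2083, 13/72=0.1806
Σp_3ᵢ² = 0.3667² + 0.5708² + 0.0042² + 0.0500² + 0.0083² = 0.134469 + 0.325813 + 0.000018 + 0.002500 + 0.000069 = 0.462869
B_3 = 1 / 0.462869 = 2.1604
Σp_1ᵢ² = 0.5833² + 0.0139² + 0.0139² + 0.2083² + 0.1806² = 0.340239 + 0.000193 + 0.000193 + 0.043389 + 0.032616 = 0.416630
B_1 = 1 / 0.416630 = 2.4002
Highest B → broadest niche (most generalist): species 1 (B = 2.40).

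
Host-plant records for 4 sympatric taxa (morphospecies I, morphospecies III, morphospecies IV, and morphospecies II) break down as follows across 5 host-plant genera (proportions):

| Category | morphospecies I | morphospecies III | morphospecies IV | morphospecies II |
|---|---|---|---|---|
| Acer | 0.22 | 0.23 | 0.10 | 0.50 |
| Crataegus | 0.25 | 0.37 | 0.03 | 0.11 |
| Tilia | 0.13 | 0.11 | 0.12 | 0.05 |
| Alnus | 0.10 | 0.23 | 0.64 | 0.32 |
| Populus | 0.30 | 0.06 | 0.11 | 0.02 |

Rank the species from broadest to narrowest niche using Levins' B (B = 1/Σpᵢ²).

morphospecies I > morphospecies III > morphospecies II > morphospecies IV

Σp_Iᵢ² = 0.22² + 0.25² + 0.13² + 0.10² + 0.30² = 0.0484 + 0.0625 + 0.0169 + 0.0100 + 0.0900 = 0.2278
B_I = 1 / 0.2278 = 4.3898
Σp_IIIᵢ² = 0.23² + 0.37² + 0.11² + 0.23² + 0.06² = 0.0529 + 0.1369 + 0.0121 + 0.0529 + 0.0036 = 0.2584
B_III = 1 / 0.2584 = 3.8700
Σp_IVᵢ² = 0.10² + 0.03² + 0.12² + 0.64² + 0.11² = 0.0100 + 0.0009 + 0.0144 + 0.4096 + 0.0121 = 0.4470
B_IV = 1 / 0.4470 = 2.2371
Σp_IIᵢ² = 0.50² + 0.11² + 0.05² + 0.32² + 0.02² = 0.2500 + 0.0121 + 0.0025 + 0.1024 + 0.0004 = 0.3674
B_II = 1 / 0.3674 = 2.7218
Ranking by B (broadest → narrowest): morphospecies I (4.39) > morphospecies III (3.87) > morphospecies II (2.72) > morphospecies IV (2.24)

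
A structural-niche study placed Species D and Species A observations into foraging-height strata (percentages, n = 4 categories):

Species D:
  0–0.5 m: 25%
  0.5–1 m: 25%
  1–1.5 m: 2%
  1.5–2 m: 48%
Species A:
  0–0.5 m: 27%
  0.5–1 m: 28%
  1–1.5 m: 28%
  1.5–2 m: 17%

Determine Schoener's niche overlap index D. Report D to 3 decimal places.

0.690

Convert percentages to proportions (divide by 100).
Σ|p₁ᵢ − p₂ᵢ| = 0.02 + 0.03 + 0.26 + 0.31 = 0.62
D = 1 − ½ × 0.62 = 1 − 0.310 = 0.69000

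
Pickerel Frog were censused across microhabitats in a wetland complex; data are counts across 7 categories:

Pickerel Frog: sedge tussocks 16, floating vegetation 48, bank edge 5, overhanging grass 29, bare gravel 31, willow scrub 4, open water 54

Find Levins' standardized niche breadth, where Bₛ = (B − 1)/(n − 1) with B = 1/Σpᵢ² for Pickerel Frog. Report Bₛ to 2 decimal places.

Proportions for Pickerel Frog (n=187): 16/187=0.0856, 48/187=0.2567, 5/187=0.0267, 29/187=0.1551, 31/187=0.1658, 4/187=0.0214, 54/187=0.2888
Σpᵢ² = 0.0856² + 0.2567² + 0.0267² + 0.1551² + 0.1658² + 0.0214² + 0.2888² = 0.007327 + 0.065895 + 0.000713 + 0.024056 + 0.027490 + 0.000458 + 0.083405 = 0.209344
B = 1 / 0.209344 = 4.7768
Bₛ = (B − 1)/(n − 1) = (4.7768 − 1)/(7 − 1) = 3.7768/6 = 0.6295

0.63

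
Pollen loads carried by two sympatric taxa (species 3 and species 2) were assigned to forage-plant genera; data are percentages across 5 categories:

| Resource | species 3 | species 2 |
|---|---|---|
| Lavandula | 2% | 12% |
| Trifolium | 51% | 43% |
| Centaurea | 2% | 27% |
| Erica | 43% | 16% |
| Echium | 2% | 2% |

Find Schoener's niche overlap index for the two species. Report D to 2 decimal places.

Convert percentages to proportions (divide by 100).
Σ|p₁ᵢ − p₂ᵢ| = 0.10 + 0.08 + 0.25 + 0.27 + 0.00 = 0.70
D = 1 − ½ × 0.70 = 1 − 0.350 = 0.6500

0.65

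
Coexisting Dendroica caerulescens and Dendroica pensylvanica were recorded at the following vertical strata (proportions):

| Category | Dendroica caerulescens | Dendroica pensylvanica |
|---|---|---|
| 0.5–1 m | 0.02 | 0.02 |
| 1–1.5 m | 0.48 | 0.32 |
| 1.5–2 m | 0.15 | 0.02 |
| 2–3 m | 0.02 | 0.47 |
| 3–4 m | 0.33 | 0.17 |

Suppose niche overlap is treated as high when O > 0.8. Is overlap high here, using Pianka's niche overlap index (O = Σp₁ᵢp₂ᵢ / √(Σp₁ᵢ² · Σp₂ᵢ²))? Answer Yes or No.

No

Σ p₁ᵢp₂ᵢ = 0.0004 + 0.1536 + 0.0030 + 0.0094 + 0.0561 = 0.2225
Σp_1ᵢ² = 0.02² + 0.48² + 0.15² + 0.02² + 0.33² = 0.0004 + 0.2304 + 0.0225 + 0.0004 + 0.1089 = 0.3626
Σp_2ᵢ² = 0.02² + 0.32² + 0.02² + 0.47² + 0.17² = 0.0004 + 0.1024 + 0.0004 + 0.2209 + 0.0289 = 0.3530
O = 0.2225 / √(0.3626 × 0.3530) = 0.2225 / 0.35777 = 0.6219
O = 0.6219 < 0.8 → No.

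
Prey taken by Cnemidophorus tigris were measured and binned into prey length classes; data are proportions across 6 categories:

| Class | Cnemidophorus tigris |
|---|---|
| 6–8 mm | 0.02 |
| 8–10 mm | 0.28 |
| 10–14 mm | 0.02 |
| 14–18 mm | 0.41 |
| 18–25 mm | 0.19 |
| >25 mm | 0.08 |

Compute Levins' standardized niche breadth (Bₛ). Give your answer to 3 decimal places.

0.490

Σpᵢ² = 0.02² + 0.28² + 0.02² + 0.41² + 0.19² + 0.08² = 0.0004 + 0.0784 + 0.0004 + 0.1681 + 0.0361 + 0.0064 = 0.2898
B = 1 / 0.2898 = 3.45066
Bₛ = (B − 1)/(n − 1) = (3.45066 − 1)/(6 − 1) = 2.45066/5 = 0.49013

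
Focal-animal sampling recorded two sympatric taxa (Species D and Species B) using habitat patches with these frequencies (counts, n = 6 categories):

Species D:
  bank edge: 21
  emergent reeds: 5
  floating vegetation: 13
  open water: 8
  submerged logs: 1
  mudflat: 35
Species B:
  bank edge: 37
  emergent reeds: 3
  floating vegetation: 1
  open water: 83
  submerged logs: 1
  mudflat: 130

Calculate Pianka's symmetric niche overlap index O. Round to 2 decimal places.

Proportions for Species D (n=83): 21/83=0.2530, 5/83=0.0602, 13/83=0.1566, 8/83=0.0964, 1/83=0.0120, 35/83=0.4217
Proportions for Species B (n=255): 37/255=0.1451, 3/255=0.0118, 1/255=0.0039, 83/255=0.3255, 1/255=0.0039, 130/255=0.5098
Σ p₁ᵢp₂ᵢ = 0.036710 + 0.000710 + 0.000611 + 0.031378 + 0.000047 + 0.214983 = 0.284439
Σp_1ᵢ² = 0.2530² + 0.0602² + 0.1566² + 0.0964² + 0.0120² + 0.4217² = 0.064009 + 0.003624 + 0.024524 + 0.009293 + 0.000144 + 0.177831 = 0.279425
Σp_2ᵢ² = 0.1451² + 0.0118² + 0.0039² + 0.3255² + 0.0039² + 0.5098² = 0.021054 + 0.000139 + 0.000015 + 0.105950 + 0.000015 + 0.259896 = 0.387069
O = 0.284439 / √(0.279425 × 0.387069) = 0.284439 / 0.3288719 = 0.8649

0.86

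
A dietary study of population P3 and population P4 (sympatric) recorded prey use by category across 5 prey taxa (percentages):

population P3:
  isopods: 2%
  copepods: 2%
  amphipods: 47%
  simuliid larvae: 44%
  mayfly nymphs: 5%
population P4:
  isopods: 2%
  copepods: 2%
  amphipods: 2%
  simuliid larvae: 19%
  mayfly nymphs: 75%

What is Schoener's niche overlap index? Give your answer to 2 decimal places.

0.30

Convert percentages to proportions (divide by 100).
Σ|p₁ᵢ − p₂ᵢ| = 0.00 + 0.00 + 0.45 + 0.25 + 0.70 = 1.40
D = 1 − ½ × 1.40 = 1 − 0.700 = 0.3000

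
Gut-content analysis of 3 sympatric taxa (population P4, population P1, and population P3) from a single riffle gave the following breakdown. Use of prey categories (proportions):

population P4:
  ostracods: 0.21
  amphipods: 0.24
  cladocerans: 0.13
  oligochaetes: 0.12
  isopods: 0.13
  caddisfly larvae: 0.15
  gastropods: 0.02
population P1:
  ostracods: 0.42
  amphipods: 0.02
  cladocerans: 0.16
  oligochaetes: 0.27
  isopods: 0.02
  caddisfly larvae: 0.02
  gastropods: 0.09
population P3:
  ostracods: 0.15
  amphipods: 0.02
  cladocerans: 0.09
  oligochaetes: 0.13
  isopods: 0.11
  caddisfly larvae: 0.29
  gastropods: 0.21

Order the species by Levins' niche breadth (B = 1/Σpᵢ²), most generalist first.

Σp_P4ᵢ² = 0.21² + 0.24² + 0.13² + 0.12² + 0.13² + 0.15² + 0.02² = 0.0441 + 0.0576 + 0.0169 + 0.0144 + 0.0169 + 0.0225 + 0.0004 = 0.1728
B_P4 = 1 / 0.1728 = 5.7870
Σp_P1ᵢ² = 0.42² + 0.02² + 0.16² + 0.27² + 0.02² + 0.02² + 0.09² = 0.1764 + 0.0004 + 0.0256 + 0.0729 + 0.0004 + 0.0004 + 0.0081 = 0.2842
B_P1 = 1 / 0.2842 = 3.5186
Σp_P3ᵢ² = 0.15² + 0.02² + 0.09² + 0.13² + 0.11² + 0.29² + 0.21² = 0.0225 + 0.0004 + 0.0081 + 0.0169 + 0.0121 + 0.0841 + 0.0441 = 0.1882
B_P3 = 1 / 0.1882 = 5.3135
Ranking by B (broadest → narrowest): population P4 (5.79) > population P3 (5.31) > population P1 (3.52)

population P4 > population P3 > population P1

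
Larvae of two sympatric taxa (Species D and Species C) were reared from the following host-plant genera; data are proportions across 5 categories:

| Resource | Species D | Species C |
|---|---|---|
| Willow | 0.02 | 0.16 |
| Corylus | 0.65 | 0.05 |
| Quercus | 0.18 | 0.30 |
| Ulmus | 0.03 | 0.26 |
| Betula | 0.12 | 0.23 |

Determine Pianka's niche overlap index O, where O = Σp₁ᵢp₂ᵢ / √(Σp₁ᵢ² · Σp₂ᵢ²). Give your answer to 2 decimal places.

0.37

Σ p₁ᵢp₂ᵢ = 0.0032 + 0.0325 + 0.0540 + 0.0078 + 0.0276 = 0.1251
Σp_1ᵢ² = 0.02² + 0.65² + 0.18² + 0.03² + 0.12² = 0.0004 + 0.4225 + 0.0324 + 0.0009 + 0.0144 = 0.4706
Σp_2ᵢ² = 0.16² + 0.05² + 0.30² + 0.26² + 0.23² = 0.0256 + 0.0025 + 0.0900 + 0.0676 + 0.0529 = 0.2386
O = 0.1251 / √(0.4706 × 0.2386) = 0.1251 / 0.33509 = 0.3733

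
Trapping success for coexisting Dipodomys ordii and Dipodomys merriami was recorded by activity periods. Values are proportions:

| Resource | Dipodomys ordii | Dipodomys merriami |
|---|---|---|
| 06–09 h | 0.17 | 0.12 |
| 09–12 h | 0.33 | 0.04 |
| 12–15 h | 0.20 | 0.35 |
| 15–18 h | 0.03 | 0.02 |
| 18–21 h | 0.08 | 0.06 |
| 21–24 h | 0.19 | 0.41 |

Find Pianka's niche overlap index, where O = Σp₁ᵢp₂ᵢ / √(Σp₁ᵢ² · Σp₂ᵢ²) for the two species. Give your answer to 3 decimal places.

Σ p₁ᵢp₂ᵢ = 0.0204 + 0.0132 + 0.0700 + 0.0006 + 0.0048 + 0.0779 = 0.1869
Σp_1ᵢ² = 0.17² + 0.33² + 0.20² + 0.03² + 0.08² + 0.19² = 0.0289 + 0.1089 + 0.0400 + 0.0009 + 0.0064 + 0.0361 = 0.2212
Σp_2ᵢ² = 0.12² + 0.04² + 0.35² + 0.02² + 0.06² + 0.41² = 0.0144 + 0.0016 + 0.1225 + 0.0004 + 0.0036 + 0.1681 = 0.3106
O = 0.1869 / √(0.2212 × 0.3106) = 0.1869 / 0.262116 = 0.71304

0.713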